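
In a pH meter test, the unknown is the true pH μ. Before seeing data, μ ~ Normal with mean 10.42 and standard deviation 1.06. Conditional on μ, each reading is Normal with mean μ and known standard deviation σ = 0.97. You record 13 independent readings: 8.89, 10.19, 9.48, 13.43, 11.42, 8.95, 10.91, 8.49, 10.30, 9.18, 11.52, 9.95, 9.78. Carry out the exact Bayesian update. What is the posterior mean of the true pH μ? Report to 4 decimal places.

10.2054

For Normal data with known variance σ², a Normal(μ₀, σ₀²) prior on μ is conjugate. Posterior precision = 1/σ₀² + n/σ²; posterior mean is the precision-weighted average of μ₀ and x̄.
Σxᵢ = 8.89 + 10.19 + 9.48 + 13.43 + 11.42 + 8.95 + 10.91 + 8.49 + 10.30 + 9.18 + 11.52 + 9.95 + 9.78 = 132.49, so n·x̄ = 132.49.
σ₀² = 1.06² = 1.1236, σ² = 0.97² = 0.9409; σ² + n·σ₀² = 0.9409 + 13·1.1236 = 15.5477.
Posterior mean = (μ₀/σ₀² + n·x̄/σ²)/(1/σ₀² + n/σ²) = (σ²·μ₀ + σ₀²·n·x̄)/(σ² + n·σ₀²) = (0.9409·10.42 + 1.1236·132.49)/15.5477 = 158.669942/15.5477 = 10.2054.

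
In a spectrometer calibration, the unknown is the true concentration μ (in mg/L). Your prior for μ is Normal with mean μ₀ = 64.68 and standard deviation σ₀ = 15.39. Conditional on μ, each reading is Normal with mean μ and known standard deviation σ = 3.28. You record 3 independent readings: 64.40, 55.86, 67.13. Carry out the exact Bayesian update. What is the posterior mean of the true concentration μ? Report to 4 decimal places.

62.4964

For Normal data with known variance σ², a Normal(μ₀, σ₀²) prior on μ is conjugate. Posterior precision = 1/σ₀² + n/σ²; posterior mean is the precision-weighted average of μ₀ and x̄.
Σxᵢ = 64.40 + 55.86 + 67.13 = 187.39, so n·x̄ = 187.39.
σ₀² = 15.39² = 236.8521, σ² = 3.28² = 10.7584; σ² + n·σ₀² = 10.7584 + 3·236.8521 = 721.3147.
Posterior mean = (μ₀/σ₀² + n·x̄/σ²)/(1/σ₀² + n/σ²) = (σ²·μ₀ + σ₀²·n·x̄)/(σ² + n·σ₀²) = (10.7584·64.68 + 236.8521·187.39)/721.3147 = 45079.568331/721.3147 = 62.4964.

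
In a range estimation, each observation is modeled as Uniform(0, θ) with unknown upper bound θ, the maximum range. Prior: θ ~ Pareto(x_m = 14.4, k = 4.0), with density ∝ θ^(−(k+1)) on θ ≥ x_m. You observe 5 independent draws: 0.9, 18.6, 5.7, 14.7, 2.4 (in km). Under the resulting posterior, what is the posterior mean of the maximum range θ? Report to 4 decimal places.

20.9250

A Pareto(scale x_m, shape k) prior on the upper bound θ of Uniform(0, θ) is conjugate: posterior is Pareto(max(x_m, max xᵢ), k + n).
Sample maximum = 18.6; prior scale x_m = 14.4 → posterior scale = max = 18.6.
Posterior shape = 4.0 + 5 = 9.0.
E[θ|data] = k·x_m/(k−1) = 9.0·18.6/8.0 = 20.9250.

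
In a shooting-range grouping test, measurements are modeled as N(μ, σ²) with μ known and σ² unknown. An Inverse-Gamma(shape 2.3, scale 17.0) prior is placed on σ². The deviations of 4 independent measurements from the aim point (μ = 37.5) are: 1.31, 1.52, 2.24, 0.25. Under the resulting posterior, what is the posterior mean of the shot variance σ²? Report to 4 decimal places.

6.5313

With known mean μ and an Inverse-Gamma(α, β) prior on σ², the Normal likelihood is conjugate: posterior is Inv-Gamma(α + n/2, β + Σ(xᵢ−μ)²/2).
Σ(xᵢ−μ)² = (1.31)² + (1.52)² + (2.24)² + (0.25)² = 9.1066.
Posterior: Inv-Gamma(2.3 + 4/2, 17.0 + 9.1066/2) = Inv-Gamma(4.30, 21.55330).
E[σ²|data] = β/(α−1) = 21.55330/3.30 = 6.5313.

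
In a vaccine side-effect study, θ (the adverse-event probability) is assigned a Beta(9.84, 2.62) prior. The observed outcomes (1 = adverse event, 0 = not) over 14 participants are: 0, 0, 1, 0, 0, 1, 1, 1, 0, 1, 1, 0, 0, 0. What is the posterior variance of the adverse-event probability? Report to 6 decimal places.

The Beta prior is conjugate to a Binomial/Bernoulli likelihood; the update adds successes to α and failures to β.
Posterior: Beta(α+k, β+n−k) = Beta(9.84+6, 2.62+8) = Beta(15.84, 10.62).
Var = αβ/((α+β)²(α+β+1)) = 15.84·10.62/(26.46²·27.46) = 0.008750.

0.008750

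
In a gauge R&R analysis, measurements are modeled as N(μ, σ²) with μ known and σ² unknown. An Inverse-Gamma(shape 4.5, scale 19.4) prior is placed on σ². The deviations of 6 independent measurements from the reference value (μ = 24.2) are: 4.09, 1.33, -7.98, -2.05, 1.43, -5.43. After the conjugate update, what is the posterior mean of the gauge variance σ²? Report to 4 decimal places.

12.0546

With known mean μ and an Inverse-Gamma(α, β) prior on σ², the Normal likelihood is conjugate: posterior is Inv-Gamma(α + n/2, β + Σ(xᵢ−μ)²/2).
Σ(xᵢ−μ)² = (4.09)² + (1.33)² + (-7.98)² + (-2.05)² + (1.43)² + (-5.43)² = 117.9097.
Posterior: Inv-Gamma(4.5 + 6/2, 19.4 + 117.9097/2) = Inv-Gamma(7.50, 78.35485).
E[σ²|data] = β/(α−1) = 78.35485/6.50 = 12.0546.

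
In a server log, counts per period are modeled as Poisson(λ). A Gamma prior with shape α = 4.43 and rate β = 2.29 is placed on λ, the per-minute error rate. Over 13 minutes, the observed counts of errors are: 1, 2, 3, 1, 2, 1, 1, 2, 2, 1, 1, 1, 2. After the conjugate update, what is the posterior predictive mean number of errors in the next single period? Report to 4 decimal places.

1.5978

With a Gamma(shape α, rate β) prior, the Poisson likelihood is conjugate: the posterior is Gamma(α + ΣXᵢ, β + n).
Sum of counts S = 20 over n = 13 minutes.
Posterior: Gamma(α+S, β+n) = Gamma(4.43+20, 2.29+13) = Gamma(24.43, 15.29).
The predictive distribution for one future period is NegBinom with mean α/β = 1.5978.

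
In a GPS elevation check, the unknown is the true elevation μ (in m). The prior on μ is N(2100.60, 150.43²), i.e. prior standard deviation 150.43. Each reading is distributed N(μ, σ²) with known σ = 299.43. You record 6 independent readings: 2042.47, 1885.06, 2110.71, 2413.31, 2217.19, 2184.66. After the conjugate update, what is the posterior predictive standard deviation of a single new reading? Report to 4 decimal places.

314.0992

For Normal data with known variance σ², a Normal(μ₀, σ₀²) prior on μ is conjugate. Posterior precision = 1/σ₀² + n/σ²; posterior mean is the precision-weighted average of μ₀ and x̄.
σ₀² = 150.43² = 22629.1849, σ² = 299.43² = 89658.3249; σ² + n·σ₀² = 89658.3249 + 6·22629.1849 = 225433.4343.
Posterior precision = 1/σ₀² + n/σ² = 1/22629.1849 + 6/89658.3249 = (σ² + n·σ₀²)/(σ₀²σ²) = 225433.4343/(22629.1849·89658.3249); posterior variance σₙ² = σ₀²σ²/(σ² + n·σ₀²) = 22629.1849·89658.3249/225433.4343 = 8999.972956.
Predictive variance for one new observation = σₙ² + σ² = 22629.1849·89658.3249/225433.4343 + 89658.3249 = σ²·(σ₀² + 225433.4343)/225433.4343 = 89658.3249·248062.6192/225433.4343 = 98658.297856; SD = √(89658.3249·248062.6192/225433.4343) = 314.0992.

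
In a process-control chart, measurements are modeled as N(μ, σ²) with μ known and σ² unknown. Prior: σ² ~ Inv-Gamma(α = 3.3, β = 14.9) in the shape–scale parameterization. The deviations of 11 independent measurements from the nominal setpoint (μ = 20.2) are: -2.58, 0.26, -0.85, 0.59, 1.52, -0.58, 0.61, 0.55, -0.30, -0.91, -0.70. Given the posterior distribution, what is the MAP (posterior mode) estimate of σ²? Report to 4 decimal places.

2.1594

With known mean μ and an Inverse-Gamma(α, β) prior on σ², the Normal likelihood is conjugate: posterior is Inv-Gamma(α + n/2, β + Σ(xᵢ−μ)²/2).
Σ(xᵢ−μ)² = (-2.58)² + (0.26)² + (-0.85)² + (0.59)² + (1.52)² + (-0.58)² + (0.61)² + (0.55)² + (-0.30)² + (-0.91)² + (-0.70)² = 12.5241.
Posterior: Inv-Gamma(3.3 + 11/2, 14.9 + 12.5241/2) = Inv-Gamma(8.80, 21.16205).
Mode = β/(α+1) = 21.16205/9.80 = 2.1594.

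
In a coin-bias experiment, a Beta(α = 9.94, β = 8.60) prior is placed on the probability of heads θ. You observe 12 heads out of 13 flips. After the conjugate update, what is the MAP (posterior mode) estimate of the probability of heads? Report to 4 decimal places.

0.7089

The Beta prior is conjugate to a Binomial/Bernoulli likelihood; the update adds successes to α and failures to β.
Posterior: Beta(α+k, β+n−k) = Beta(9.94+12, 8.60+1) = Beta(21.94, 9.60).
Mode of Beta(a,b) for a,b>1 is (a−1)/(a+b−2) = 20.94/29.54 = 0.7089.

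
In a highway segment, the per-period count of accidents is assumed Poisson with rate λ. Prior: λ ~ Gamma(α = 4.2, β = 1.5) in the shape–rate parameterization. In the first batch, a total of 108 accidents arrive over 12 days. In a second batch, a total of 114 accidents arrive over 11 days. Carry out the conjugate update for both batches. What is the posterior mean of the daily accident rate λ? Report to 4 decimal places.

9.2327

With a Gamma(shape α, rate β) prior, the Poisson likelihood is conjugate: the posterior is Gamma(α + ΣXᵢ, β + n).
After batch 1: Gamma(α+S, β+n) = Gamma(4.2+108, 1.5+12) = Gamma(112.2, 13.5).
After batch 2: Gamma(α+S, β+n) = Gamma(112.2+114, 13.5+11) = Gamma(226.2, 24.5).
Posterior mean = α/β = 226.2/24.5 = 9.2327.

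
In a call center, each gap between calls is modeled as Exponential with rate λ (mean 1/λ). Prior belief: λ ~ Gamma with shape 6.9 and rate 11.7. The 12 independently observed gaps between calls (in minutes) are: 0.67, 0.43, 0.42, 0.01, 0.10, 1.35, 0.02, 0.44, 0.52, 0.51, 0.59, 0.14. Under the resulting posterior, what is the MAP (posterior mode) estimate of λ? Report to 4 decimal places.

1.0592

With a Gamma(shape α, rate β) prior on the exponential rate λ, the posterior after n observations with total T = Σxᵢ is Gamma(α+n, β+T).
Sum of observations T = 5.20 minutes; n = 12.
Posterior: Gamma(6.9+12, 11.7+5.20) = Gamma(18.9, 16.90).
Mode = (α−1)/β = 1.0592.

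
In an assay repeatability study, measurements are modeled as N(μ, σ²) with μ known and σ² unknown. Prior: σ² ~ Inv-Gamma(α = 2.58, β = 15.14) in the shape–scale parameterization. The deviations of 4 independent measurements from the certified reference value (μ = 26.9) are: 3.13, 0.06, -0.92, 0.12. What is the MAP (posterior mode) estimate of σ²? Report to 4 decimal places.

With known mean μ and an Inverse-Gamma(α, β) prior on σ², the Normal likelihood is conjugate: posterior is Inv-Gamma(α + n/2, β + Σ(xᵢ−μ)²/2).
Σ(xᵢ−μ)² = (3.13)² + (0.06)² + (-0.92)² + (0.12)² = 10.6613.
Posterior: Inv-Gamma(2.58 + 4/2, 15.14 + 10.6613/2) = Inv-Gamma(4.58, 20.47065).
Mode = β/(α+1) = 20.47065/5.58 = 3.6686.

3.6686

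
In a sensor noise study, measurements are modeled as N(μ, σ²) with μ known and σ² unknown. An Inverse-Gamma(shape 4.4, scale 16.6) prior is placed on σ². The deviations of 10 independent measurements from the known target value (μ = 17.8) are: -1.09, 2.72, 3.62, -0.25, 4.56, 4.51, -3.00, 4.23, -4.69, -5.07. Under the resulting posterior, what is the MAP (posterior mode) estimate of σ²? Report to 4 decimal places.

8.2058

With known mean μ and an Inverse-Gamma(α, β) prior on σ², the Normal likelihood is conjugate: posterior is Inv-Gamma(α + n/2, β + Σ(xᵢ−μ)²/2).
Σ(xᵢ−μ)² = (-1.09)² + (2.72)² + (3.62)² + (-0.25)² + (4.56)² + (4.51)² + (-3.00)² + (4.23)² + (-4.69)² + (-5.07)² = 137.4810.
Posterior: Inv-Gamma(4.4 + 10/2, 16.6 + 137.4810/2) = Inv-Gamma(9.40, 85.34050).
Mode = β/(α+1) = 85.34050/10.40 = 8.2058.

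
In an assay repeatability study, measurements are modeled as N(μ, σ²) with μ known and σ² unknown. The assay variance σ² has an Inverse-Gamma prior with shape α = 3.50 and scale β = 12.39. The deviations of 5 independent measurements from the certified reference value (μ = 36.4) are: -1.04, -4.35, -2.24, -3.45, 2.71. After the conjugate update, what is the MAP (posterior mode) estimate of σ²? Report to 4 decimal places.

With known mean μ and an Inverse-Gamma(α, β) prior on σ², the Normal likelihood is conjugate: posterior is Inv-Gamma(α + n/2, β + Σ(xᵢ−μ)²/2).
Σ(xᵢ−μ)² = (-1.04)² + (-4.35)² + (-2.24)² + (-3.45)² + (2.71)² = 44.2683.
Posterior: Inv-Gamma(3.50 + 5/2, 12.39 + 44.2683/2) = Inv-Gamma(6.00, 34.52415).
Mode = β/(α+1) = 34.52415/7.00 = 4.9320.

4.9320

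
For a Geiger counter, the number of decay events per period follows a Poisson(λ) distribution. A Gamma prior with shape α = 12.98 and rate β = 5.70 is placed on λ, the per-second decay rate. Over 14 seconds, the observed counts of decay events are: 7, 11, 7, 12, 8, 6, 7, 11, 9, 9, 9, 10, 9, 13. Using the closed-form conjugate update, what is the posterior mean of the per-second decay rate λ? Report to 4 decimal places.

7.1563

With a Gamma(shape α, rate β) prior, the Poisson likelihood is conjugate: the posterior is Gamma(α + ΣXᵢ, β + n).
Sum of counts S = 128 over n = 14 seconds.
Posterior: Gamma(α+S, β+n) = Gamma(12.98+128, 5.70+14) = Gamma(140.98, 19.70).
Posterior mean = α/β = 140.98/19.70 = 7.1563.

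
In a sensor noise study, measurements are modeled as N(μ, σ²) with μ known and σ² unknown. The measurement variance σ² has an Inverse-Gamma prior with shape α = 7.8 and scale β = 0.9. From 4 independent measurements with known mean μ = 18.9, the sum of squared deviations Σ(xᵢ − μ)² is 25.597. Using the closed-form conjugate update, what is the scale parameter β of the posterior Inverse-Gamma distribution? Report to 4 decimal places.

With known mean μ and an Inverse-Gamma(α, β) prior on σ², the Normal likelihood is conjugate: posterior is Inv-Gamma(α + n/2, β + Σ(xᵢ−μ)²/2).
Posterior: Inv-Gamma(7.8 + 4/2, 0.9 + 25.597/2) = Inv-Gamma(9.80, 13.6985).
Posterior β = 13.6985.

13.6985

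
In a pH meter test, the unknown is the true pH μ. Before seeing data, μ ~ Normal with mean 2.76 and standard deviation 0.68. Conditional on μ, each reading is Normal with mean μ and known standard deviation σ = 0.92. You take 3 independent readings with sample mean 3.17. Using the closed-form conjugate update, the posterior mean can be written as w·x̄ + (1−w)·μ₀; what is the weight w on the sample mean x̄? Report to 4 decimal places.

0.6211

For Normal data with known variance σ², a Normal(μ₀, σ₀²) prior on μ is conjugate. Posterior precision = 1/σ₀² + n/σ²; posterior mean is the precision-weighted average of μ₀ and x̄.
σ₀² = 0.68² = 0.4624, σ² = 0.92² = 0.8464. Prior precision 1/σ₀² = 1/0.4624; data precision n/σ² = 3/0.8464.
w = (n/σ²)/(1/σ₀² + n/σ²) = n·σ₀²/(σ² + n·σ₀²) = 3·0.4624/(0.8464 + 3·0.4624) = 1.3872/2.2336 = 0.6211.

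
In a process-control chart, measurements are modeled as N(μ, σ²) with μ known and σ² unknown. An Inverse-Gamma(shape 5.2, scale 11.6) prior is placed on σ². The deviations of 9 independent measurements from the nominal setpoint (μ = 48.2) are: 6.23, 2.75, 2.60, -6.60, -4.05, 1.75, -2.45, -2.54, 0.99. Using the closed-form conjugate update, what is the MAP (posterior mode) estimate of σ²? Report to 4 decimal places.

With known mean μ and an Inverse-Gamma(α, β) prior on σ², the Normal likelihood is conjugate: posterior is Inv-Gamma(α + n/2, β + Σ(xᵢ−μ)²/2).
Σ(xᵢ−μ)² = (6.23)² + (2.75)² + (2.60)² + (-6.60)² + (-4.05)² + (1.75)² + (-2.45)² + (-2.54)² + (0.99)² = 129.5946.
Posterior: Inv-Gamma(5.2 + 9/2, 11.6 + 129.5946/2) = Inv-Gamma(9.70, 76.39730).
Mode = β/(α+1) = 76.39730/10.70 = 7.1399.

7.1399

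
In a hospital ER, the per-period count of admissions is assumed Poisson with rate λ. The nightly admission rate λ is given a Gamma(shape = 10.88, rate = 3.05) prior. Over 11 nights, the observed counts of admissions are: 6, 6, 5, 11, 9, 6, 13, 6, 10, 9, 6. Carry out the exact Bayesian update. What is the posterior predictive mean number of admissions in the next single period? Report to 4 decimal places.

6.9665

With a Gamma(shape α, rate β) prior, the Poisson likelihood is conjugate: the posterior is Gamma(α + ΣXᵢ, β + n).
Sum of counts S = 87 over n = 11 nights.
Posterior: Gamma(α+S, β+n) = Gamma(10.88+87, 3.05+11) = Gamma(97.88, 14.05).
The predictive distribution for one future period is NegBinom with mean α/β = 6.9665.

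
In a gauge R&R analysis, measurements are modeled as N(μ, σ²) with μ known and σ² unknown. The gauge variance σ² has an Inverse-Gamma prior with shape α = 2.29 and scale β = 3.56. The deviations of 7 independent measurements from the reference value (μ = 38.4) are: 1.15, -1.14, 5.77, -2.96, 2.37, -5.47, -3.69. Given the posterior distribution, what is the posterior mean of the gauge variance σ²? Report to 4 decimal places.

With known mean μ and an Inverse-Gamma(α, β) prior on σ², the Normal likelihood is conjugate: posterior is Inv-Gamma(α + n/2, β + Σ(xᵢ−μ)²/2).
Σ(xᵢ−μ)² = (1.15)² + (-1.14)² + (5.77)² + (-2.96)² + (2.37)² + (-5.47)² + (-3.69)² = 93.8305.
Posterior: Inv-Gamma(2.29 + 7/2, 3.56 + 93.8305/2) = Inv-Gamma(5.79, 50.47525).
E[σ²|data] = β/(α−1) = 50.47525/4.79 = 10.5376.

10.5376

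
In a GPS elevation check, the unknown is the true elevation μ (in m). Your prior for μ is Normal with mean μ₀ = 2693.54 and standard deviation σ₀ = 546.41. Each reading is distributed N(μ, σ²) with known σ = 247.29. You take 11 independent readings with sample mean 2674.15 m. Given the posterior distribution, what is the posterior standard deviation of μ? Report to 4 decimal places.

73.8761

For Normal data with known variance σ², a Normal(μ₀, σ₀²) prior on μ is conjugate. Posterior precision = 1/σ₀² + n/σ²; posterior mean is the precision-weighted average of μ₀ and x̄.
σ₀² = 546.41² = 298563.8881, σ² = 247.29² = 61152.3441; σ² + n·σ₀² = 61152.3441 + 11·298563.8881 = 3345355.1132.
Posterior precision = 1/σ₀² + n/σ² = 1/298563.8881 + 11/61152.3441 = (σ² + n·σ₀²)/(σ₀²σ²) = 3345355.1132/(298563.8881·61152.3441); posterior variance σₙ² = σ₀²σ²/(σ² + n·σ₀²) = 298563.8881·61152.3441/3345355.1132 = 5457.681174.
Posterior SD = √σₙ² = √(298563.8881·61152.3441/3345355.1132) = 73.8761.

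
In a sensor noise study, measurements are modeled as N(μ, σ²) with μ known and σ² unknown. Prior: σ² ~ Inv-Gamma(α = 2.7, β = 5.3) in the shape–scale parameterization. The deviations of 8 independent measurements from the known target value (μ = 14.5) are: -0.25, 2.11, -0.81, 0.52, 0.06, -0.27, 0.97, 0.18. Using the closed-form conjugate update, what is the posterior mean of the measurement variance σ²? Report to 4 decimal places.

1.4992

With known mean μ and an Inverse-Gamma(α, β) prior on σ², the Normal likelihood is conjugate: posterior is Inv-Gamma(α + n/2, β + Σ(xᵢ−μ)²/2).
Σ(xᵢ−μ)² = (-0.25)² + (2.11)² + (-0.81)² + (0.52)² + (0.06)² + (-0.27)² + (0.97)² + (0.18)² = 6.4909.
Posterior: Inv-Gamma(2.7 + 8/2, 5.3 + 6.4909/2) = Inv-Gamma(6.70, 8.54545).
E[σ²|data] = β/(α−1) = 8.54545/5.70 = 1.4992.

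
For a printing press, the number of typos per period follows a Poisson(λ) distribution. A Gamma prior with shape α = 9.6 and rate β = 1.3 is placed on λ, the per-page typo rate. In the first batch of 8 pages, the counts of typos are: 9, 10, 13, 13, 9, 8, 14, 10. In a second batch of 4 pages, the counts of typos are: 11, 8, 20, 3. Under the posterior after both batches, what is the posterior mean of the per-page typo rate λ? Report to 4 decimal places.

10.3459

With a Gamma(shape α, rate β) prior, the Poisson likelihood is conjugate: the posterior is Gamma(α + ΣXᵢ, β + n).
Batch 1: sum of counts S = 86 over n = 8 pages.
After batch 1: Gamma(α+S, β+n) = Gamma(9.6+86, 1.3+8) = Gamma(95.6, 9.3).
Batch 2: sum of counts S = 42 over n = 4 pages.
After batch 2: Gamma(α+S, β+n) = Gamma(95.6+42, 9.3+4) = Gamma(137.6, 13.3).
Posterior mean = α/β = 137.6/13.3 = 10.3459.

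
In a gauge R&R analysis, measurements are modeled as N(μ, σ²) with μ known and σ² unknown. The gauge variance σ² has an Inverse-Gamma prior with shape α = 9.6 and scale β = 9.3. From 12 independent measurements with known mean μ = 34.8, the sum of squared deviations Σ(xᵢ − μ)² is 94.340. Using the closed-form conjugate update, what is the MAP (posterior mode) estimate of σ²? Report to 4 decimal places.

3.4018

With known mean μ and an Inverse-Gamma(α, β) prior on σ², the Normal likelihood is conjugate: posterior is Inv-Gamma(α + n/2, β + Σ(xᵢ−μ)²/2).
Posterior: Inv-Gamma(9.6 + 12/2, 9.3 + 94.340/2) = Inv-Gamma(15.60, 56.4700).
Mode = β/(α+1) = 56.4700/16.60 = 3.4018.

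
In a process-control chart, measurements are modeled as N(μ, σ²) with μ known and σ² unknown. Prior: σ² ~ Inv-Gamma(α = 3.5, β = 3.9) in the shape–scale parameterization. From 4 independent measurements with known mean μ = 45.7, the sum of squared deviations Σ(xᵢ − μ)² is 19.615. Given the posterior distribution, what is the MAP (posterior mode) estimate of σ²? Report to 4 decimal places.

With known mean μ and an Inverse-Gamma(α, β) prior on σ², the Normal likelihood is conjugate: posterior is Inv-Gamma(α + n/2, β + Σ(xᵢ−μ)²/2).
Posterior: Inv-Gamma(3.5 + 4/2, 3.9 + 19.615/2) = Inv-Gamma(5.50, 13.7075).
Mode = β/(α+1) = 13.7075/6.50 = 2.1088.

2.1088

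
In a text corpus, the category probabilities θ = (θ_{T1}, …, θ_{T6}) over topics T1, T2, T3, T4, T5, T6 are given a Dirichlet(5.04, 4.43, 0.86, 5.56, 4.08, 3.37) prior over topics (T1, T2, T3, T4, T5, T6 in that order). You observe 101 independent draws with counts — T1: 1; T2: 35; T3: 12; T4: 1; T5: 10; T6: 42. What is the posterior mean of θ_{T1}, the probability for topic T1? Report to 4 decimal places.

The Dirichlet prior is conjugate to the Multinomial likelihood: each posterior αⱼ = prior αⱼ + observed count nⱼ.
Posterior concentration: (6.04, 39.43, 12.86, 6.56, 14.08, 45.37), total = 124.34.
E[θ_{T1}|data] = α_{T1}/Σα = 6.04/124.34 = 0.0486.

0.0486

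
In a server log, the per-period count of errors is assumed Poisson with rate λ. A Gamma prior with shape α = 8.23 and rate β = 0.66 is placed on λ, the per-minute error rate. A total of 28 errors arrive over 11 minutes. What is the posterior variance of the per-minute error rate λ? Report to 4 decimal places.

0.2665

With a Gamma(shape α, rate β) prior, the Poisson likelihood is conjugate: the posterior is Gamma(α + ΣXᵢ, β + n).
Posterior: Gamma(α+S, β+n) = Gamma(8.23+28, 0.66+11) = Gamma(36.23, 11.66).
Var = α/β² = 36.23/11.66² = 0.2665.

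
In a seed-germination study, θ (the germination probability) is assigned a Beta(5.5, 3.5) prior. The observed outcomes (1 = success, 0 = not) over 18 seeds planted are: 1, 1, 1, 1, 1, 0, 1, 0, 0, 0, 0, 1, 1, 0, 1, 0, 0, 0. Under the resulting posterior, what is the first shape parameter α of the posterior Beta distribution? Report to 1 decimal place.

14.5

The Beta prior is conjugate to a Binomial/Bernoulli likelihood; the update adds successes to α and failures to β.
Posterior: Beta(α+k, β+n−k) = Beta(5.5+9, 3.5+9) = Beta(14.5, 12.5).
Posterior α = 14.5.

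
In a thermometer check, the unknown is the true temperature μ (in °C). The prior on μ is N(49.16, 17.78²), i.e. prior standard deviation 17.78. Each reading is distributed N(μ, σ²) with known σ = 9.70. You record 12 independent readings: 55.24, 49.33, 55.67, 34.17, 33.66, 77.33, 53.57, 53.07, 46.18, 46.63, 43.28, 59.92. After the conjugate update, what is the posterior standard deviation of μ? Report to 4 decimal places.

2.7661

For Normal data with known variance σ², a Normal(μ₀, σ₀²) prior on μ is conjugate. Posterior precision = 1/σ₀² + n/σ²; posterior mean is the precision-weighted average of μ₀ and x̄.
σ₀² = 17.78² = 316.1284, σ² = 9.70² = 94.09; σ² + n·σ₀² = 94.09 + 12·316.1284 = 3887.6308.
Posterior precision = 1/σ₀² + n/σ² = 1/316.1284 + 12/94.09 = (σ² + n·σ₀²)/(σ₀²σ²) = 3887.6308/(316.1284·94.09); posterior variance σₙ² = σ₀²σ²/(σ² + n·σ₀²) = 316.1284·94.09/3887.6308 = 7.651066.
Posterior SD = √σₙ² = √(316.1284·94.09/3887.6308) = 2.7661.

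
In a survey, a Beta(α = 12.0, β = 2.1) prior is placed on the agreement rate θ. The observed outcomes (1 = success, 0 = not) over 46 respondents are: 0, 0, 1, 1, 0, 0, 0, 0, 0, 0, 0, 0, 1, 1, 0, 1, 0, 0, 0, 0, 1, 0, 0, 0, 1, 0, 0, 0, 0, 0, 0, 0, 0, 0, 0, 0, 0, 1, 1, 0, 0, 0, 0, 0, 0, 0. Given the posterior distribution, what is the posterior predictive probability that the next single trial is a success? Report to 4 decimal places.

0.3494

The Beta prior is conjugate to a Binomial/Bernoulli likelihood; the update adds successes to α and failures to β.
Posterior: Beta(α+k, β+n−k) = Beta(12.0+9, 2.1+37) = Beta(21.0, 39.1).
For a single future Bernoulli trial, P(success | data) = α/(α+β) = 0.3494.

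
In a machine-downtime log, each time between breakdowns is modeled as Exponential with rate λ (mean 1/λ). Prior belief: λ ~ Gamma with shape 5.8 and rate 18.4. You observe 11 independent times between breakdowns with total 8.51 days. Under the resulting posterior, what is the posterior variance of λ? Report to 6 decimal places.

0.023200

With a Gamma(shape α, rate β) prior on the exponential rate λ, the posterior after n observations with total T = Σxᵢ is Gamma(α+n, β+T).
Posterior: Gamma(5.8+11, 18.4+8.51) = Gamma(16.8, 26.91).
Var = α/β² = 0.023200.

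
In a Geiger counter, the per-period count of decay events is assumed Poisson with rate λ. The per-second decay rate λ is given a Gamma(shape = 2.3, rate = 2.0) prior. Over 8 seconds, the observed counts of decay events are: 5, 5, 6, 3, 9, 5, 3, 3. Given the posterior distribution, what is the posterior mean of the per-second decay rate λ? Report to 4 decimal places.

4.1300

With a Gamma(shape α, rate β) prior, the Poisson likelihood is conjugate: the posterior is Gamma(α + ΣXᵢ, β + n).
Sum of counts S = 39 over n = 8 seconds.
Posterior: Gamma(α+S, β+n) = Gamma(2.3+39, 2.0+8) = Gamma(41.3, 10.0).
Posterior mean = α/β = 41.3/10.0 = 4.1300.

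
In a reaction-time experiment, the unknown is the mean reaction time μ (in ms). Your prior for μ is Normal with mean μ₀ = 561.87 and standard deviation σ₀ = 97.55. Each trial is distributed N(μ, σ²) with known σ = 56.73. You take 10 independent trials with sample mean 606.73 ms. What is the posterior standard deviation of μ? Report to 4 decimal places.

17.6437

For Normal data with known variance σ², a Normal(μ₀, σ₀²) prior on μ is conjugate. Posterior precision = 1/σ₀² + n/σ²; posterior mean is the precision-weighted average of μ₀ and x̄.
σ₀² = 97.55² = 9516.0025, σ² = 56.73² = 3218.2929; σ² + n·σ₀² = 3218.2929 + 10·9516.0025 = 98378.3179.
Posterior precision = 1/σ₀² + n/σ² = 1/9516.0025 + 10/3218.2929 = (σ² + n·σ₀²)/(σ₀²σ²) = 98378.3179/(9516.0025·3218.2929); posterior variance σₙ² = σ₀²σ²/(σ² + n·σ₀²) = 9516.0025·3218.2929/98378.3179 = 311.301148.
Posterior SD = √σₙ² = √(9516.0025·3218.2929/98378.3179) = 17.6437.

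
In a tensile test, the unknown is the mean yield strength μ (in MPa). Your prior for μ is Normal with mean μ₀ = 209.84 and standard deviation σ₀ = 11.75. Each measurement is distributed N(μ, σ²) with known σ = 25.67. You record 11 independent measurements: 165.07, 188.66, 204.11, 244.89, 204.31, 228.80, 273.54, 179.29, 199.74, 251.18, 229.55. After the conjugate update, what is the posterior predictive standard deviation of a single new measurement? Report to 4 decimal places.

26.4712

For Normal data with known variance σ², a Normal(μ₀, σ₀²) prior on μ is conjugate. Posterior precision = 1/σ₀² + n/σ²; posterior mean is the precision-weighted average of μ₀ and x̄.
σ₀² = 11.75² = 138.0625, σ² = 25.67² = 658.9489; σ² + n·σ₀² = 658.9489 + 11·138.0625 = 2177.6364.
Posterior precision = 1/σ₀² + n/σ² = 1/138.0625 + 11/658.9489 = (σ² + n·σ₀²)/(σ₀²σ²) = 2177.6364/(138.0625·658.9489); posterior variance σₙ² = σ₀²σ²/(σ² + n·σ₀²) = 138.0625·658.9489/2177.6364 = 41.777467.
Predictive variance for one new observation = σₙ² + σ² = 138.0625·658.9489/2177.6364 + 658.9489 = σ²·(σ₀² + 2177.6364)/2177.6364 = 658.9489·2315.6989/2177.6364 = 700.726367; SD = √(658.9489·2315.6989/2177.6364) = 26.4712.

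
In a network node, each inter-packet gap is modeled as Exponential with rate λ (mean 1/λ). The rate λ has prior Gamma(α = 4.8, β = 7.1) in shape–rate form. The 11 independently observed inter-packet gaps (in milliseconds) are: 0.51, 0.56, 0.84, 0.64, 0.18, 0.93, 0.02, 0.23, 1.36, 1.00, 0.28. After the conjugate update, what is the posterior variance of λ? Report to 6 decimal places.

0.084799

With a Gamma(shape α, rate β) prior on the exponential rate λ, the posterior after n observations with total T = Σxᵢ is Gamma(α+n, β+T).
Sum of observations T = 6.55 milliseconds; n = 11.
Posterior: Gamma(4.8+11, 7.1+6.55) = Gamma(15.8, 13.65).
Var = α/β² = 0.084799.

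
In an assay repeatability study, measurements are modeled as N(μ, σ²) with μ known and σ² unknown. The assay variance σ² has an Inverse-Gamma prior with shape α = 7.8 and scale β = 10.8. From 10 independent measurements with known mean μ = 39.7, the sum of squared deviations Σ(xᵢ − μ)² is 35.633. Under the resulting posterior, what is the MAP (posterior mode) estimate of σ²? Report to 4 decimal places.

2.0737

With known mean μ and an Inverse-Gamma(α, β) prior on σ², the Normal likelihood is conjugate: posterior is Inv-Gamma(α + n/2, β + Σ(xᵢ−μ)²/2).
Posterior: Inv-Gamma(7.8 + 10/2, 10.8 + 35.633/2) = Inv-Gamma(12.80, 28.6165).
Mode = β/(α+1) = 28.6165/13.80 = 2.0737.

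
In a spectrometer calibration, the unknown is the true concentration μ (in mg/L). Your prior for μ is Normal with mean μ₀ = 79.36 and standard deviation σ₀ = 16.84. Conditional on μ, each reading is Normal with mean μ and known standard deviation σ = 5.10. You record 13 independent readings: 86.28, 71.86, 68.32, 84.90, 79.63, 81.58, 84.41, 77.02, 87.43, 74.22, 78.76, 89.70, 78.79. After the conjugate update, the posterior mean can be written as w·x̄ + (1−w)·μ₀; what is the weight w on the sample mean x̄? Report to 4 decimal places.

For Normal data with known variance σ², a Normal(μ₀, σ₀²) prior on μ is conjugate. Posterior precision = 1/σ₀² + n/σ²; posterior mean is the precision-weighted average of μ₀ and x̄.
σ₀² = 16.84² = 283.5856, σ² = 5.10² = 26.01. Prior precision 1/σ₀² = 1/283.5856; data precision n/σ² = 13/26.01.
w = (n/σ²)/(1/σ₀² + n/σ²) = n·σ₀²/(σ² + n·σ₀²) = 13·283.5856/(26.01 + 13·283.5856) = 3686.6128/3712.6228 = 0.9930.

0.9930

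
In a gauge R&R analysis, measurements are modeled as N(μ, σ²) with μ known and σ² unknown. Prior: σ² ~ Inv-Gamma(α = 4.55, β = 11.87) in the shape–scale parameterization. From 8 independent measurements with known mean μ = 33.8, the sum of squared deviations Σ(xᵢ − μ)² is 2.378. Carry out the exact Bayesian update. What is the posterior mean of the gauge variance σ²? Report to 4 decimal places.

1.7297

With known mean μ and an Inverse-Gamma(α, β) prior on σ², the Normal likelihood is conjugate: posterior is Inv-Gamma(α + n/2, β + Σ(xᵢ−μ)²/2).
Posterior: Inv-Gamma(4.55 + 8/2, 11.87 + 2.378/2) = Inv-Gamma(8.55, 13.0590).
E[σ²|data] = β/(α−1) = 13.0590/7.55 = 1.7297.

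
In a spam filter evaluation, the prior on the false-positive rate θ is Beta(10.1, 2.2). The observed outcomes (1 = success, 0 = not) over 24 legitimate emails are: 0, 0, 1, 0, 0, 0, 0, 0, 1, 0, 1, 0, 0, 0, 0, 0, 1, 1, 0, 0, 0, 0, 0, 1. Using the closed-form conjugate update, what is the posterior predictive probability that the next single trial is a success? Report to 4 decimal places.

0.4435

The Beta prior is conjugate to a Binomial/Bernoulli likelihood; the update adds successes to α and failures to β.
Posterior: Beta(α+k, β+n−k) = Beta(10.1+6, 2.2+18) = Beta(16.1, 20.2).
For a single future Bernoulli trial, P(success | data) = α/(α+β) = 0.4435.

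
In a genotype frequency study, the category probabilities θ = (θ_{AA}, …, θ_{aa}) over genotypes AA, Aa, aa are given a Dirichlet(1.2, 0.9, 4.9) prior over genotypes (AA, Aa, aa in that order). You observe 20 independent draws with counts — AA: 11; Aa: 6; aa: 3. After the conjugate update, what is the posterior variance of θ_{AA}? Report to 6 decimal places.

The Dirichlet prior is conjugate to the Multinomial likelihood: each posterior αⱼ = prior αⱼ + observed count nⱼ.
Posterior concentration: (12.2, 6.9, 7.9), total = 27.0.
Var[θ_j] = α_j(Σα−α_j)/((Σα)²(Σα+1)) = 12.2·14.8/(27.0²·28.0) = 0.008846.

0.008846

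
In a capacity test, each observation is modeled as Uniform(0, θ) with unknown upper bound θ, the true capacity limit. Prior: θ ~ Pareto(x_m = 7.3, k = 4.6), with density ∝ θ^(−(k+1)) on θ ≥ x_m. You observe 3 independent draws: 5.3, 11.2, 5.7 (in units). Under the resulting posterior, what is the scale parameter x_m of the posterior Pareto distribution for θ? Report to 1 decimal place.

A Pareto(scale x_m, shape k) prior on the upper bound θ of Uniform(0, θ) is conjugate: posterior is Pareto(max(x_m, max xᵢ), k + n).
Sample maximum = 11.2; prior scale x_m = 7.3 → posterior scale = max = 11.2.
Posterior shape = 4.6 + 3 = 7.6.
Posterior scale x_m = 11.2.

11.2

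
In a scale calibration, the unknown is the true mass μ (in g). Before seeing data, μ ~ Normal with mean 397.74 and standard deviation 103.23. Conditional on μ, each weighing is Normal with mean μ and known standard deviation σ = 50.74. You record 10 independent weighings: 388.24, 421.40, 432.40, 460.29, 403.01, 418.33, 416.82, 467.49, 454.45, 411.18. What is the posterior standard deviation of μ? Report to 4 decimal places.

For Normal data with known variance σ², a Normal(μ₀, σ₀²) prior on μ is conjugate. Posterior precision = 1/σ₀² + n/σ²; posterior mean is the precision-weighted average of μ₀ and x̄.
σ₀² = 103.23² = 10656.4329, σ² = 50.74² = 2574.5476; σ² + n·σ₀² = 2574.5476 + 10·10656.4329 = 109138.8766.
Posterior precision = 1/σ₀² + n/σ² = 1/10656.4329 + 10/2574.5476 = (σ² + n·σ₀²)/(σ₀²σ²) = 109138.8766/(10656.4329·2574.5476); posterior variance σₙ² = σ₀²σ²/(σ² + n·σ₀²) = 10656.4329·2574.5476/109138.8766 = 251.381493.
Posterior SD = √σₙ² = √(10656.4329·2574.5476/109138.8766) = 15.8550.

15.8550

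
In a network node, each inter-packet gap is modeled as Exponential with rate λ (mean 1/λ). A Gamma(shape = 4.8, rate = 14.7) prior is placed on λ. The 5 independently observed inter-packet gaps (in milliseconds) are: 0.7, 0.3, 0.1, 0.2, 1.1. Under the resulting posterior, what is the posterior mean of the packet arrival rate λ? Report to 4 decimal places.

With a Gamma(shape α, rate β) prior on the exponential rate λ, the posterior after n observations with total T = Σxᵢ is Gamma(α+n, β+T).
Sum of observations T = 2.4 milliseconds; n = 5.
Posterior: Gamma(4.8+5, 14.7+2.4) = Gamma(9.8, 17.1).
Posterior mean of λ = α/β = 9.8/17.1 = 0.5731.

0.5731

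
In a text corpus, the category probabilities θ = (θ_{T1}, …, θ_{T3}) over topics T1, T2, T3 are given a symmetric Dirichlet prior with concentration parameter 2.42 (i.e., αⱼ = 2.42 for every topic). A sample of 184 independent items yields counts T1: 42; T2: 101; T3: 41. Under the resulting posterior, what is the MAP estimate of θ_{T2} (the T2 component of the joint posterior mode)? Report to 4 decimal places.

The Dirichlet prior is conjugate to the Multinomial likelihood: each posterior αⱼ = prior αⱼ + observed count nⱼ.
Posterior concentration: (44.42, 103.42, 43.42), total = 191.26.
Joint mode component: (α_{T2}−1)/(Σα−K) = 102.42/188.26 = 0.5440.

0.5440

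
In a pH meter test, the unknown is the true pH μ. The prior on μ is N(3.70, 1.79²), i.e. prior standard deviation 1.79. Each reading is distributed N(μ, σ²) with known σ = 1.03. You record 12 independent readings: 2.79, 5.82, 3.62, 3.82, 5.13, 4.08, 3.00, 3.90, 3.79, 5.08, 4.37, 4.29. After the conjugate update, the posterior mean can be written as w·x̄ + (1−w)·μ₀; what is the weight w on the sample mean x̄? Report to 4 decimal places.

For Normal data with known variance σ², a Normal(μ₀, σ₀²) prior on μ is conjugate. Posterior precision = 1/σ₀² + n/σ²; posterior mean is the precision-weighted average of μ₀ and x̄.
σ₀² = 1.79² = 3.2041, σ² = 1.03² = 1.0609. Prior precision 1/σ₀² = 1/3.2041; data precision n/σ² = 12/1.0609.
w = (n/σ²)/(1/σ₀² + n/σ²) = n·σ₀²/(σ² + n·σ₀²) = 12·3.2041/(1.0609 + 12·3.2041) = 38.4492/39.5101 = 0.9731.

0.9731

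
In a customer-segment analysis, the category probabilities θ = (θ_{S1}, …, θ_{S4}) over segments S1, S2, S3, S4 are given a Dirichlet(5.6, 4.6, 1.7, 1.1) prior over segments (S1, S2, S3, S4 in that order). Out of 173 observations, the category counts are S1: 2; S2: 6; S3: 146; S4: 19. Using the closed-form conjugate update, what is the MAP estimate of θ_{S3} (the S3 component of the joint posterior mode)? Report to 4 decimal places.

0.8060

The Dirichlet prior is conjugate to the Multinomial likelihood: each posterior αⱼ = prior αⱼ + observed count nⱼ.
Posterior concentration: (7.6, 10.6, 147.7, 20.1), total = 186.0.
Joint mode component: (α_{S3}−1)/(Σα−K) = 146.7/182.0 = 0.8060.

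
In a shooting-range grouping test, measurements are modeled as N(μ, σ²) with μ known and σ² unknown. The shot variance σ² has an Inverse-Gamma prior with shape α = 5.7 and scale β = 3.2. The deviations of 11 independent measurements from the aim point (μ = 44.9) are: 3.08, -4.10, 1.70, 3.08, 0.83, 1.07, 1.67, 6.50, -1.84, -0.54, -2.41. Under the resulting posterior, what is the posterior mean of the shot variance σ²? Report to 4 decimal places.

With known mean μ and an Inverse-Gamma(α, β) prior on σ², the Normal likelihood is conjugate: posterior is Inv-Gamma(α + n/2, β + Σ(xᵢ−μ)²/2).
Σ(xᵢ−μ)² = (3.08)² + (-4.10)² + (1.70)² + (3.08)² + (0.83)² + (1.07)² + (1.67)² + (6.50)² + (-1.84)² + (-0.54)² + (-2.41)² = 95.0308.
Posterior: Inv-Gamma(5.7 + 11/2, 3.2 + 95.0308/2) = Inv-Gamma(11.20, 50.71540).
E[σ²|data] = β/(α−1) = 50.71540/10.20 = 4.9721.

4.9721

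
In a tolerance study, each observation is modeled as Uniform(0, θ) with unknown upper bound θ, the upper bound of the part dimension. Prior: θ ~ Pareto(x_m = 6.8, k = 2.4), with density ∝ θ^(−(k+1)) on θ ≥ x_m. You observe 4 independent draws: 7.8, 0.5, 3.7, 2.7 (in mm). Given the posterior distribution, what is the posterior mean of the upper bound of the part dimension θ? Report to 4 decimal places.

9.2444

A Pareto(scale x_m, shape k) prior on the upper bound θ of Uniform(0, θ) is conjugate: posterior is Pareto(max(x_m, max xᵢ), k + n).
Sample maximum = 7.8; prior scale x_m = 6.8 → posterior scale = max = 7.8.
Posterior shape = 2.4 + 4 = 6.4.
E[θ|data] = k·x_m/(k−1) = 6.4·7.8/5.4 = 9.2444.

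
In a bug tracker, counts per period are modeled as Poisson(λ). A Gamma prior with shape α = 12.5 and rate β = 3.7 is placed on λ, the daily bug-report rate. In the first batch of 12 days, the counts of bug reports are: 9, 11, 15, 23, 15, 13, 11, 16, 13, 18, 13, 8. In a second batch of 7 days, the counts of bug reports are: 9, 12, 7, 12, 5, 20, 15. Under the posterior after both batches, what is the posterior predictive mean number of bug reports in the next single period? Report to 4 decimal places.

With a Gamma(shape α, rate β) prior, the Poisson likelihood is conjugate: the posterior is Gamma(α + ΣXᵢ, β + n).
Batch 1: sum of counts S = 165 over n = 12 days.
After batch 1: Gamma(α+S, β+n) = Gamma(12.5+165, 3.7+12) = Gamma(177.5, 15.7).
Batch 2: sum of counts S = 80 over n = 7 days.
After batch 2: Gamma(α+S, β+n) = Gamma(177.5+80, 15.7+7) = Gamma(257.5, 22.7).
The predictive distribution for one future period is NegBinom with mean α/β = 11.3436.

11.3436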